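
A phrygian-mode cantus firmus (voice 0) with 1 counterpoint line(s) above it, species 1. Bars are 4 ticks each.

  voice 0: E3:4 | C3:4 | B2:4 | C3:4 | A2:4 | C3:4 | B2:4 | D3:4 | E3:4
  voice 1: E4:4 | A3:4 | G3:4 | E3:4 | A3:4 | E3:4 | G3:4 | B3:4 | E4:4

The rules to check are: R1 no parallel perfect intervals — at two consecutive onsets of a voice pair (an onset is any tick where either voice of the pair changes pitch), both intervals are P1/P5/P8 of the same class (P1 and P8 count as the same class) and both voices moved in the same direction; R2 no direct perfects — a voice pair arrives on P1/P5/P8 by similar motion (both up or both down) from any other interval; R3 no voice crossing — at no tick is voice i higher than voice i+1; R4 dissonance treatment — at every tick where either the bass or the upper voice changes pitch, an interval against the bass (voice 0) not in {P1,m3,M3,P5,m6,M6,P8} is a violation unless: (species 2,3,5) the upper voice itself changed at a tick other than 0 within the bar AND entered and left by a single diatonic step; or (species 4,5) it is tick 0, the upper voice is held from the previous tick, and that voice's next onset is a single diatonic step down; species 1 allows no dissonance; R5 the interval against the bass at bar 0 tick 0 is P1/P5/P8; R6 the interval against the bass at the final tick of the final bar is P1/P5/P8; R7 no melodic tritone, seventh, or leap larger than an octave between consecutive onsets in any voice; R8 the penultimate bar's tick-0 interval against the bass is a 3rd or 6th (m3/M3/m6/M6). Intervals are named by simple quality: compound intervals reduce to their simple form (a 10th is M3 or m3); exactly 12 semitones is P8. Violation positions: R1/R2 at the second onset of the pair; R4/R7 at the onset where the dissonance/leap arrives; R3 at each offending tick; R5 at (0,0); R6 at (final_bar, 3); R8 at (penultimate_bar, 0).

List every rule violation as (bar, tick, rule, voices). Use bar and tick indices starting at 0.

bar 0: v0=E3 v1=E4 downbeat P8
bar 1: v0=C3 v1=A3 downbeat M6
bar 2: v0=B2 v1=G3 downbeat m6
bar 3: v0=C3 v1=E3 downbeat M3
bar 4: v0=A2 v1=A3 downbeat P8
bar 5: v0=C3 v1=E3 downbeat M3
bar 6: v0=B2 v1=G3 downbeat m6
bar 7: v0=D3 v1=B3 downbeat M6
bar 8: v0=E3 v1=E4 downbeat P8
  -> R2 @ bar 8 tick 0 v(0, 1): D3/B3 M6 -> E3/E4 P8 similar

(8, 0, R2, (0, 1))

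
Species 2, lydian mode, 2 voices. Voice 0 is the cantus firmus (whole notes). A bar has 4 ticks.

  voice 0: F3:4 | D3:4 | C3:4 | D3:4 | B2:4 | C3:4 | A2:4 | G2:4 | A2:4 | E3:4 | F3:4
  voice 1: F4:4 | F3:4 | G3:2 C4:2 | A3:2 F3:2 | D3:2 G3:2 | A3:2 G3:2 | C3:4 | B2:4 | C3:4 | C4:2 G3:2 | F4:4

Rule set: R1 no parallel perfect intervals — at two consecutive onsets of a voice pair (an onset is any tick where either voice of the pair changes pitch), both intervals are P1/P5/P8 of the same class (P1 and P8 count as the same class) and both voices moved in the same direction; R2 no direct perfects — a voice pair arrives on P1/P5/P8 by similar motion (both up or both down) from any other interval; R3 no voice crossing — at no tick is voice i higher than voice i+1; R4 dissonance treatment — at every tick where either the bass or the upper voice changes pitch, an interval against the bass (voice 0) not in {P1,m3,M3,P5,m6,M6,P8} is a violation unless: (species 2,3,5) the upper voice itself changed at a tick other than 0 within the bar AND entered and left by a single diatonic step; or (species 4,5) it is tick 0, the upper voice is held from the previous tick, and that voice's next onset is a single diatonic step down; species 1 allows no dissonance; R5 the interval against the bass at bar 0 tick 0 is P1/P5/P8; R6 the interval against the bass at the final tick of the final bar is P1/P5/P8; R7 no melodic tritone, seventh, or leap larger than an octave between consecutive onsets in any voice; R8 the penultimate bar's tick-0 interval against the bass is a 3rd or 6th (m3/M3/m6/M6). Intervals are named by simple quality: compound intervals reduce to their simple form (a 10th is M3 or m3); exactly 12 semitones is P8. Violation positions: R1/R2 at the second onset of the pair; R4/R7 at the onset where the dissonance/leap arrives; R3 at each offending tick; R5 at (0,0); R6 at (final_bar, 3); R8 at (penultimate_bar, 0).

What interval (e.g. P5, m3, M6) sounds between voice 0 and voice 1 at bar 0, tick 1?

P8

voice 0=F3 voice 1=F4 -> P8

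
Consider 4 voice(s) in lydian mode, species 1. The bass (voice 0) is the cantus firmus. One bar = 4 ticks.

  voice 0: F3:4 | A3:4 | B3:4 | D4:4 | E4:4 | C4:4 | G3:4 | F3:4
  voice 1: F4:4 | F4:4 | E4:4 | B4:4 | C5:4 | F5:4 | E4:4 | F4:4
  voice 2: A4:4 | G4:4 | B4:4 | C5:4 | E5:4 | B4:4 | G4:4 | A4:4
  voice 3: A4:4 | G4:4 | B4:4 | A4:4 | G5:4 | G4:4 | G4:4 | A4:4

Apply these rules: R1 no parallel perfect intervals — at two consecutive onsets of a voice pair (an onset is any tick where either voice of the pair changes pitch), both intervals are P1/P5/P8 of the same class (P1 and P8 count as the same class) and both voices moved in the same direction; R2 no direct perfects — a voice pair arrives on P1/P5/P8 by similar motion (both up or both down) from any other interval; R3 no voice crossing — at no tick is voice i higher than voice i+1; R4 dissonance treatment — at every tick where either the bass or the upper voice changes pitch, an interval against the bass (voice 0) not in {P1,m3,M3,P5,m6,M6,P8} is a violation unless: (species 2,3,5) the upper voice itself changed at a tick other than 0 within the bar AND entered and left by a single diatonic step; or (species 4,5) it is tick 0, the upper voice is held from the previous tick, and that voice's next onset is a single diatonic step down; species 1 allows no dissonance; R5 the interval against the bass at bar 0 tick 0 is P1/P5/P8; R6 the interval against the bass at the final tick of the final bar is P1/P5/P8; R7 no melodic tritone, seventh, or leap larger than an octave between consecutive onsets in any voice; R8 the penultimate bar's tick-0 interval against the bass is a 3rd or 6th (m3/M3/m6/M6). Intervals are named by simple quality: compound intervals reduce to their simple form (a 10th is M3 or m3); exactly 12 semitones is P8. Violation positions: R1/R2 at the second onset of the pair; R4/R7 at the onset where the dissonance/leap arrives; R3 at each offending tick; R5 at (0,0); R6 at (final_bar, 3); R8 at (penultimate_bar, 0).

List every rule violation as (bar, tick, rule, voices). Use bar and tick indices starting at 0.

bar 0: v0=F3 v1=F4 v2=A4 v3=A4 downbeat M3
bar 1: v0=A3 v1=F4 v2=G4 v3=G4 downbeat m7
bar 2: v0=B3 v1=E4 v2=B4 v3=B4 downbeat P8
bar 3: v0=D4 v1=B4 v2=C5 v3=A4 downbeat P5
bar 4: v0=E4 v1=C5 v2=E5 v3=G5 downbeat m3
bar 5: v0=C4 v1=F5 v2=B4 v3=G4 downbeat P5
bar 6: v0=G3 v1=E4 v2=G4 v3=G4 downbeat P8
bar 7: v0=F3 v1=F4 v2=A4 v3=A4 downbeat M3
  -> R5 @ bar 0 tick 0 v(0, 2): opens on M3
  -> R5 @ bar 0 tick 0 v(0, 3): opens on M3
  -> R1 @ bar 1 tick 0 v(2, 3): A4/A4 P1 -> G4/G4 P1 similar
  -> R4 @ bar 1 tick 0 v(0, 2): A3/G4 m7 untreated
  -> R4 @ bar 1 tick 0 v(0, 3): A3/G4 m7 untreated
  -> R1 @ bar 2 tick 0 v(2, 3): G4/G4 P1 -> B4/B4 P1 similar
  -> R2 @ bar 2 tick 0 v(0, 2): A3/G4 m7 -> B3/B4 P8 similar
  -> R2 @ bar 2 tick 0 v(0, 3): A3/G4 m7 -> B3/B4 P8 similar
  -> R4 @ bar 2 tick 0 v(0, 1): B3/E4 P4 untreated
  -> R3 @ bar 3 tick 0 v(2, 3): C5 above A4
  -> R4 @ bar 3 tick 0 v(0, 2): D4/C5 m7 untreated
  -> R3 @ bar 3 tick 1 v(2, 3): C5 above A4
  -> R3 @ bar 3 tick 2 v(2, 3): C5 above A4
  -> R3 @ bar 3 tick 3 v(2, 3): C5 above A4
  -> R2 @ bar 4 tick 0 v(0, 2): D4/C5 m7 -> E4/E5 P8 similar
  -> R2 @ bar 4 tick 0 v(1, 3): B4/A4 M2 -> C5/G5 P5 similar
  -> R7 @ bar 4 tick 0 v(3,): A4->G5 leap 10st
  -> R2 @ bar 5 tick 0 v(0, 3): E4/G5 m3 -> C4/G4 P5 similar
  -> R3 @ bar 5 tick 0 v(1, 2): F5 above B4
  -> R3 @ bar 5 tick 0 v(2, 3): B4 above G4
  -> R4 @ bar 5 tick 0 v(0, 1): C4/F5 P4 untreated
  -> R4 @ bar 5 tick 0 v(0, 2): C4/B4 M7 untreated
  -> R3 @ bar 5 tick 1 v(1, 2): F5 above B4
  -> R3 @ bar 5 tick 1 v(2, 3): B4 above G4
  -> R3 @ bar 5 tick 2 v(1, 2): F5 above B4
  -> R3 @ bar 5 tick 2 v(2, 3): B4 above G4
  -> R3 @ bar 5 tick 3 v(1, 2): F5 above B4
  -> R3 @ bar 5 tick 3 v(2, 3): B4 above G4
  -> R2 @ bar 6 tick 0 v(0, 2): C4/B4 M7 -> G3/G4 P8 similar
  -> R7 @ bar 6 tick 0 v(1,): F5->E4 leap 13st
  -> R8 @ bar 6 tick 0 v(0, 2): penult P8 not 3rd/6th
  -> R8 @ bar 6 tick 0 v(0, 3): penult P8 not 3rd/6th
  -> R1 @ bar 7 tick 0 v(2, 3): G4/G4 P1 -> A4/A4 P1 similar
  -> R6 @ bar 7 tick 3 v(0, 2): closes on M3
  -> R6 @ bar 7 tick 3 v(0, 3): closes on M3

(0, 0, R5, (0, 2))
(0, 0, R5, (0, 3))
(1, 0, R1, (2, 3))
(1, 0, R4, (0, 2))
(1, 0, R4, (0, 3))
(2, 0, R1, (2, 3))
(2, 0, R2, (0, 2))
(2, 0, R2, (0, 3))
(2, 0, R4, (0, 1))
(3, 0, R3, (2, 3))
(3, 0, R4, (0, 2))
(3, 1, R3, (2, 3))
(3, 2, R3, (2, 3))
(3, 3, R3, (2, 3))
(4, 0, R2, (0, 2))
(4, 0, R2, (1, 3))
(4, 0, R7, (3,))
(5, 0, R2, (0, 3))
(5, 0, R3, (1, 2))
(5, 0, R3, (2, 3))
(5, 0, R4, (0, 1))
(5, 0, R4, (0, 2))
(5, 1, R3, (1, 2))
(5, 1, R3, (2, 3))
(5, 2, R3, (1, 2))
(5, 2, R3, (2, 3))
(5, 3, R3, (1, 2))
(5, 3, R3, (2, 3))
(6, 0, R2, (0, 2))
(6, 0, R7, (1,))
(6, 0, R8, (0, 2))
(6, 0, R8, (0, 3))
(7, 0, R1, (2, 3))
(7, 3, R6, (0, 2))
(7, 3, R6, (0, 3))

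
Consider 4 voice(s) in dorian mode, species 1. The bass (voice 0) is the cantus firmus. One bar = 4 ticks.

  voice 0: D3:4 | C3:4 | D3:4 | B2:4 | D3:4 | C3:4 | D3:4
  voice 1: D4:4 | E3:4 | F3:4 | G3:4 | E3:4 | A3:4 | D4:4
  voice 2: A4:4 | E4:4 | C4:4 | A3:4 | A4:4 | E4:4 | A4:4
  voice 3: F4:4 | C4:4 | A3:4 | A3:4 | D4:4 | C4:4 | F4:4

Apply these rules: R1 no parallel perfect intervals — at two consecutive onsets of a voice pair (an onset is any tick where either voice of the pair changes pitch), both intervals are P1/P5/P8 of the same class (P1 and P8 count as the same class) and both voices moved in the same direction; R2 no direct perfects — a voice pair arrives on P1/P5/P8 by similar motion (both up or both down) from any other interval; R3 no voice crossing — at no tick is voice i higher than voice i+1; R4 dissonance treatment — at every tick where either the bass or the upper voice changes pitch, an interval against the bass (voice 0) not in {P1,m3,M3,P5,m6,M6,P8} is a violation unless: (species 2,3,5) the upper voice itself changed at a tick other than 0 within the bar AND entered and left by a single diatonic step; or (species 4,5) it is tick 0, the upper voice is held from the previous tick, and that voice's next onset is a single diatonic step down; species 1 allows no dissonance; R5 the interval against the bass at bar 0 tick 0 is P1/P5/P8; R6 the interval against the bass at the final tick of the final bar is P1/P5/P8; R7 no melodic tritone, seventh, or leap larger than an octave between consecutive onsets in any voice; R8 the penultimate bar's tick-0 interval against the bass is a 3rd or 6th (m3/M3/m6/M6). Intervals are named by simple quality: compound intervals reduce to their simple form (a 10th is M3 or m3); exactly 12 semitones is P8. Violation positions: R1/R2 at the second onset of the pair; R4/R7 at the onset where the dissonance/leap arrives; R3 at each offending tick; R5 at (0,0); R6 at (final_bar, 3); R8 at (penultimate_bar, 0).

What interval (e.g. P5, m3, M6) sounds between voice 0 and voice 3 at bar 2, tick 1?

P5

voice 0=D3 voice 3=A3 -> P5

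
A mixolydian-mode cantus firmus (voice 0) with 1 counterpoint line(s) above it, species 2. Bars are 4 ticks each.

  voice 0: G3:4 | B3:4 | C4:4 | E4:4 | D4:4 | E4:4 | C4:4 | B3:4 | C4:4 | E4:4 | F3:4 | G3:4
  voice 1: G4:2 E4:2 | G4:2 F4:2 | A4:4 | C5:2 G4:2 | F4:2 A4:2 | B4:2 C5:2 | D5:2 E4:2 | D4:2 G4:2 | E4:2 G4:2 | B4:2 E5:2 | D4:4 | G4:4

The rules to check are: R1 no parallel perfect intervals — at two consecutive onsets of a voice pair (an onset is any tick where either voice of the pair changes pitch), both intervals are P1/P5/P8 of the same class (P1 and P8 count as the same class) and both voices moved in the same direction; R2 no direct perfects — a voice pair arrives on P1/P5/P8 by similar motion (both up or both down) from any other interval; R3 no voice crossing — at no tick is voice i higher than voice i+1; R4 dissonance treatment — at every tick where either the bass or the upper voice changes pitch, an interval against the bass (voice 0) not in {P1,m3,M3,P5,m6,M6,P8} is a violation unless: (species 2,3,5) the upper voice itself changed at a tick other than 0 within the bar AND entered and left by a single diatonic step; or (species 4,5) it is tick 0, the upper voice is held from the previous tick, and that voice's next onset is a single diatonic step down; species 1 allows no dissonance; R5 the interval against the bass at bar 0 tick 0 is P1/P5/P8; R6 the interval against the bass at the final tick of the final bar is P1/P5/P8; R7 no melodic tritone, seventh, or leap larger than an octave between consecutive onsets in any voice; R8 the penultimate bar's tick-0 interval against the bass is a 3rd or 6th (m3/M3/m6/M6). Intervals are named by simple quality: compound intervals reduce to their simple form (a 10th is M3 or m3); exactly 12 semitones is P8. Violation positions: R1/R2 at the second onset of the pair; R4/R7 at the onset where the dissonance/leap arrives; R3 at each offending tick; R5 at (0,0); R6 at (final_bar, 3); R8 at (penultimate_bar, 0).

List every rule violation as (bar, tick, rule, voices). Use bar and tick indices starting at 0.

bar 0: v0=G3 v1=G4 downbeat P8
bar 1: v0=B3 v1=G4 downbeat m6
bar 2: v0=C4 v1=A4 downbeat M6
bar 3: v0=E4 v1=C5 downbeat m6
bar 4: v0=D4 v1=F4 downbeat m3
bar 5: v0=E4 v1=B4 downbeat P5
bar 6: v0=C4 v1=D5 downbeat M2
bar 7: v0=B3 v1=D4 downbeat m3
bar 8: v0=C4 v1=E4 downbeat M3
bar 9: v0=E4 v1=B4 downbeat P5
bar 10: v0=F3 v1=D4 downbeat M6
bar 11: v0=G3 v1=G4 downbeat P8
  -> R4 @ bar 1 tick 2 v(0, 1): B3/F4 TT untreated
  -> R1 @ bar 5 tick 0 v(0, 1): D4/A4 P5 -> E4/B4 P5 similar
  -> R4 @ bar 6 tick 0 v(0, 1): C4/D5 M2 untreated
  -> R7 @ bar 6 tick 2 v(1,): D5->E4 leap 10st
  -> R1 @ bar 9 tick 0 v(0, 1): C4/G4 P5 -> E4/B4 P5 similar
  -> R7 @ bar 10 tick 0 v(0,): E4->F3 leap 11st
  -> R7 @ bar 10 tick 0 v(1,): E5->D4 leap 14st
  -> R2 @ bar 11 tick 0 v(0, 1): F3/D4 M6 -> G3/G4 P8 similar

(1, 2, R4, (0, 1))
(5, 0, R1, (0, 1))
(6, 0, R4, (0, 1))
(6, 2, R7, (1,))
(9, 0, R1, (0, 1))
(10, 0, R7, (0,))
(10, 0, R7, (1,))
(11, 0, R2, (0, 1))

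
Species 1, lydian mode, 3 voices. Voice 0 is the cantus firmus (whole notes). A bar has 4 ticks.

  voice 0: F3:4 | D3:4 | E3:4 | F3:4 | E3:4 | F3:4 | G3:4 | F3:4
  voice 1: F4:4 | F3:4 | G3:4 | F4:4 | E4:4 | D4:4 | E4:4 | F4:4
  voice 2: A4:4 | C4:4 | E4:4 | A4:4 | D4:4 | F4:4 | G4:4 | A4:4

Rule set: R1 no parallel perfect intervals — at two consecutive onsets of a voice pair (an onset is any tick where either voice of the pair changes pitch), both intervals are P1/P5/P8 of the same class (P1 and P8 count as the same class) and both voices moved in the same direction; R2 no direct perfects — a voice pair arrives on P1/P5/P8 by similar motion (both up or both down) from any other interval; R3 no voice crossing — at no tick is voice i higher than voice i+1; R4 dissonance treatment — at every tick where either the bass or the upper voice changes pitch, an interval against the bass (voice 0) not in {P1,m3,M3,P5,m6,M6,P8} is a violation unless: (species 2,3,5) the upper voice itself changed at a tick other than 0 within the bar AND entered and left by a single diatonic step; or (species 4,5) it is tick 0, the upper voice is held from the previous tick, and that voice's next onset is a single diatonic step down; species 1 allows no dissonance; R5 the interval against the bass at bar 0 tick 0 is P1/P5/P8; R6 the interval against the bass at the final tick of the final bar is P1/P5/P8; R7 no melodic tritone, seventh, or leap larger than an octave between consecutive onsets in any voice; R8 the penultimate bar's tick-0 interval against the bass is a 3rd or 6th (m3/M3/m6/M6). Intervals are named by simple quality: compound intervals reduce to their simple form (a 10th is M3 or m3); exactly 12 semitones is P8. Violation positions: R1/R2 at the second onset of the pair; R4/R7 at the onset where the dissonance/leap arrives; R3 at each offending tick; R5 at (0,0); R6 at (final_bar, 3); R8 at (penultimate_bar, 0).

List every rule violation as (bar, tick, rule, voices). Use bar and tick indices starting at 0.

bar 0: v0=F3 v1=F4 v2=A4 downbeat M3
bar 1: v0=D3 v1=F3 v2=C4 downbeat m7
bar 2: v0=E3 v1=G3 v2=E4 downbeat P8
bar 3: v0=F3 v1=F4 v2=A4 downbeat M3
bar 4: v0=E3 v1=E4 v2=D4 downbeat m7
bar 5: v0=F3 v1=D4 v2=F4 downbeat P8
bar 6: v0=G3 v1=E4 v2=G4 downbeat P8
bar 7: v0=F3 v1=F4 v2=A4 downbeat M3
  -> R5 @ bar 0 tick 0 v(0, 2): opens on M3
  -> R2 @ bar 1 tick 0 v(1, 2): F4/A4 M3 -> F3/C4 P5 similar
  -> R4 @ bar 1 tick 0 v(0, 2): D3/C4 m7 untreated
  -> R2 @ bar 2 tick 0 v(0, 2): D3/C4 m7 -> E3/E4 P8 similar
  -> R2 @ bar 3 tick 0 v(0, 1): E3/G3 m3 -> F3/F4 P8 similar
  -> R7 @ bar 3 tick 0 v(1,): G3->F4 leap 10st
  -> R1 @ bar 4 tick 0 v(0, 1): F3/F4 P8 -> E3/E4 P8 similar
  -> R3 @ bar 4 tick 0 v(1, 2): E4 above D4
  -> R4 @ bar 4 tick 0 v(0, 2): E3/D4 m7 untreated
  -> R3 @ bar 4 tick 1 v(1, 2): E4 above D4
  -> R3 @ bar 4 tick 2 v(1, 2): E4 above D4
  -> R3 @ bar 4 tick 3 v(1, 2): E4 above D4
  -> R2 @ bar 5 tick 0 v(0, 2): E3/D4 m7 -> F3/F4 P8 similar
  -> R1 @ bar 6 tick 0 v(0, 2): F3/F4 P8 -> G3/G4 P8 similar
  -> R8 @ bar 6 tick 0 v(0, 2): penult P8 not 3rd/6th
  -> R6 @ bar 7 tick 3 v(0, 2): closes on M3

(0, 0, R5, (0, 2))
(1, 0, R2, (1, 2))
(1, 0, R4, (0, 2))
(2, 0, R2, (0, 2))
(3, 0, R2, (0, 1))
(3, 0, R7, (1,))
(4, 0, R1, (0, 1))
(4, 0, R3, (1, 2))
(4, 0, R4, (0, 2))
(4, 1, R3, (1, 2))
(4, 2, R3, (1, 2))
(4, 3, R3, (1, 2))
(5, 0, R2, (0, 2))
(6, 0, R1, (0, 2))
(6, 0, R8, (0, 2))
(7, 3, R6, (0, 2))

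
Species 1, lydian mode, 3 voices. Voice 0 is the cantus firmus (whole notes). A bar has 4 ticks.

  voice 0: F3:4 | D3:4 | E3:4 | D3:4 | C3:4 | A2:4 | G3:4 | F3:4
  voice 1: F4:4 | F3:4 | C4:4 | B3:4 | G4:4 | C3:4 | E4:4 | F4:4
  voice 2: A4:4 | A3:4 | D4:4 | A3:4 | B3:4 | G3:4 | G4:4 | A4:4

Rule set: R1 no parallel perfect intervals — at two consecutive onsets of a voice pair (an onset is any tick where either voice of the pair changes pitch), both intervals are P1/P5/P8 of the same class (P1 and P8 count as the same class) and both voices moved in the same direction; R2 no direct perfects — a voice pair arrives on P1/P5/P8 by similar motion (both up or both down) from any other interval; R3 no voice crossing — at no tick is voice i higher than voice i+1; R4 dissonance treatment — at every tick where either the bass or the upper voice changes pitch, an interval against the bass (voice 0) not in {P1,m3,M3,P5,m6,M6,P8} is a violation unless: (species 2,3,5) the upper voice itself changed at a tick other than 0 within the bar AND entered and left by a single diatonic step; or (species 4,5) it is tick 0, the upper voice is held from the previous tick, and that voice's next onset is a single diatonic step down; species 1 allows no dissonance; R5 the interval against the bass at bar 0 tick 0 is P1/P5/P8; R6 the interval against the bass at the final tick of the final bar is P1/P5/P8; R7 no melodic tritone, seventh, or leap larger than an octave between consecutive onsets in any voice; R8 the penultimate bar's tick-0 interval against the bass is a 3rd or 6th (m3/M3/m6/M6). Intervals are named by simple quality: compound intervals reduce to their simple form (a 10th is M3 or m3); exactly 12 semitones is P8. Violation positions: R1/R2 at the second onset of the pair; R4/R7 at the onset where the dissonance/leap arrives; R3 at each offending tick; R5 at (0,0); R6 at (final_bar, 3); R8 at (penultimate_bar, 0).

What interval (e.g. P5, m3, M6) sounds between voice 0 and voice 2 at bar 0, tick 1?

voice 0=F3 voice 2=A4 -> M3

M3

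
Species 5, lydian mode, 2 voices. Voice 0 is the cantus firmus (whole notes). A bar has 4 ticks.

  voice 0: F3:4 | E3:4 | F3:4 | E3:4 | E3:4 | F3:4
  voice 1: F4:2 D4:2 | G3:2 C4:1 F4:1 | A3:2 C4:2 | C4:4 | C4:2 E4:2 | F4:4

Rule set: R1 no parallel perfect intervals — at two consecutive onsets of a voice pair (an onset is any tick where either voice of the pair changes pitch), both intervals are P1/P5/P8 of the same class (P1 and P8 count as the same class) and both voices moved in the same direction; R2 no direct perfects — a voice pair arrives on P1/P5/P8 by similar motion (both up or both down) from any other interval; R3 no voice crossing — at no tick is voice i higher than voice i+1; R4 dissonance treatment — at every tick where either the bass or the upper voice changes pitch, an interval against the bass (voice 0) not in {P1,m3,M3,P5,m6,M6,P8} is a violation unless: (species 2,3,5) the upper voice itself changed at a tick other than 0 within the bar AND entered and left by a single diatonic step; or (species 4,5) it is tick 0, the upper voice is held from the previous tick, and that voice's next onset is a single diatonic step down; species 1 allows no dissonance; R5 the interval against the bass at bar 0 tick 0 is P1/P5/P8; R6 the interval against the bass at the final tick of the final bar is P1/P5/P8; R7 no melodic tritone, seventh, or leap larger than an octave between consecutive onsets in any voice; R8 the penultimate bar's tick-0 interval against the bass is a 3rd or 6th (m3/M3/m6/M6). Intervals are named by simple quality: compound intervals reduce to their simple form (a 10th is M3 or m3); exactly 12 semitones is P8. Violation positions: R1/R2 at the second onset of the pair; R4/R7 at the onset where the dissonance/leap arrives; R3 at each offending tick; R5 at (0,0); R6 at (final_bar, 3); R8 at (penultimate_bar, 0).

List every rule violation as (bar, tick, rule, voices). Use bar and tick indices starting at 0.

(1, 3, R4, (0, 1))
(5, 0, R1, (0, 1))

bar 0: v0=F3 v1=F4 downbeat P8
bar 1: v0=E3 v1=G3 downbeat m3
bar 2: v0=F3 v1=A3 downbeat M3
bar 3: v0=E3 v1=C4 downbeat m6
bar 4: v0=E3 v1=C4 downbeat m6
bar 5: v0=F3 v1=F4 downbeat P8
  -> R4 @ bar 1 tick 3 v(0, 1): E3/F4 m2 untreated
  -> R1 @ bar 5 tick 0 v(0, 1): E3/E4 P8 -> F3/F4 P8 similar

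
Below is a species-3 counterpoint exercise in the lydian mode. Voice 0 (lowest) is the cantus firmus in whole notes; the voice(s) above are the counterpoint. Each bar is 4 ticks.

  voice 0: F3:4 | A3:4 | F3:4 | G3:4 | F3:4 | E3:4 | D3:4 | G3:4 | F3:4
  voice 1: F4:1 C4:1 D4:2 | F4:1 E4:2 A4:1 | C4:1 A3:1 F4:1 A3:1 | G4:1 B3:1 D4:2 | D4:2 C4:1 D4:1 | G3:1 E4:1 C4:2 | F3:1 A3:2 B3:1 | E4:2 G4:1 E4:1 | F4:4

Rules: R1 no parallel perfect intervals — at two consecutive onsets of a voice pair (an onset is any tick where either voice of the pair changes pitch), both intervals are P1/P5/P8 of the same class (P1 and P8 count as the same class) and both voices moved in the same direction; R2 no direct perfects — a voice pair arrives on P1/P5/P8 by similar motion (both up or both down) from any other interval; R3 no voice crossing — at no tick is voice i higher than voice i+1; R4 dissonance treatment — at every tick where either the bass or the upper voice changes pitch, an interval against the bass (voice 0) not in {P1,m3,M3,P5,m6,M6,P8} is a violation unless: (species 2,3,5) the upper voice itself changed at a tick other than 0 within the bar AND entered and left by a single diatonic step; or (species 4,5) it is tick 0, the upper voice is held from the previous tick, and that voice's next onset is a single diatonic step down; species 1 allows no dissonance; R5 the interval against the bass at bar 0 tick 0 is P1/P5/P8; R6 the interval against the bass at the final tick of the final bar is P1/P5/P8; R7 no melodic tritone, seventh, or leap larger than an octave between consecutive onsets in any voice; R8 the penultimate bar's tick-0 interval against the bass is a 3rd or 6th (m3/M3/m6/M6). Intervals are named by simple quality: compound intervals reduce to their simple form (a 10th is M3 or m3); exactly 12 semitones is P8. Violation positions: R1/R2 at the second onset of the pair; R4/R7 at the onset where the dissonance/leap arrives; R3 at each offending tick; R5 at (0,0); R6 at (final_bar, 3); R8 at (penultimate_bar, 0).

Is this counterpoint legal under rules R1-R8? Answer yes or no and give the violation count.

No (3 violations)

bar 0: v0=F3 v1=F4 (P8)
bar 1: v0=A3 v1=F4 (m6)
bar 2: v0=F3 v1=C4 (P5)
bar 3: v0=G3 v1=G4 (P8)
bar 4: v0=F3 v1=D4 (M6)
bar 5: v0=E3 v1=G3 (m3)
bar 6: v0=D3 v1=F3 (m3)
bar 7: v0=G3 v1=E4 (M6)
bar 8: v0=F3 v1=F4 (P8)
  R2 @ bar2.0: A3/A4 P8 -> F3/C4 P5 similar
  R2 @ bar3.0: F3/A3 M3 -> G3/G4 P8 similar
  R7 @ bar3.0: A3->G4 leap 10st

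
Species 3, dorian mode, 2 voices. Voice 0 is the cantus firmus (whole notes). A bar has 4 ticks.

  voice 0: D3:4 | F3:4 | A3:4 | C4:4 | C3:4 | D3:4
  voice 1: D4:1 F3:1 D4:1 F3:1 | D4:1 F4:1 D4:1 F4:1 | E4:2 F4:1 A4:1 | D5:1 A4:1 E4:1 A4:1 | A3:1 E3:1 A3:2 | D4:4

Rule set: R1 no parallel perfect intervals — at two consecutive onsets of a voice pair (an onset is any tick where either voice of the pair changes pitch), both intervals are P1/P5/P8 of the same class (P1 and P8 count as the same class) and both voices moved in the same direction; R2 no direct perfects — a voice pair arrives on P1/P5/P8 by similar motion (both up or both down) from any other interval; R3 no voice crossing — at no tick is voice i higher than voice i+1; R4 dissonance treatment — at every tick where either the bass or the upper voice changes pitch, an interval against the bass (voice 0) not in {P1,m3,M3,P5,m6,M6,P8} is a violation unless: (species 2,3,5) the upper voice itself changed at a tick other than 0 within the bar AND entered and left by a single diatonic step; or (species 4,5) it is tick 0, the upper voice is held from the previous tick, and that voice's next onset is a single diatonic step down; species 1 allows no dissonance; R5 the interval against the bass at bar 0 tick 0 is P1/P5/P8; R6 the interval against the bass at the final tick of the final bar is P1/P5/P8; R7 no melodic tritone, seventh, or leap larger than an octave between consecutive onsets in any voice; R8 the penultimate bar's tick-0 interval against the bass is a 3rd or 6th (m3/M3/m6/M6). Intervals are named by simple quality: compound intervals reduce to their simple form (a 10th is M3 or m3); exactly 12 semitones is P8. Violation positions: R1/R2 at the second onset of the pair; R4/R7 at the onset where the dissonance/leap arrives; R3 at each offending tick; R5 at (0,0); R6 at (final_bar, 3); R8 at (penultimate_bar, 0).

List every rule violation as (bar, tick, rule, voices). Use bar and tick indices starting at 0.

bar 0: v0=D3 v1=D4 downbeat P8
bar 1: v0=F3 v1=D4 downbeat M6
bar 2: v0=A3 v1=E4 downbeat P5
bar 3: v0=C4 v1=D5 downbeat M2
bar 4: v0=C3 v1=A3 downbeat M6
bar 5: v0=D3 v1=D4 downbeat P8
  -> R4 @ bar 3 tick 0 v(0, 1): C4/D5 M2 untreated
  -> R2 @ bar 5 tick 0 v(0, 1): C3/A3 M6 -> D3/D4 P8 similar

(3, 0, R4, (0, 1))
(5, 0, R2, (0, 1))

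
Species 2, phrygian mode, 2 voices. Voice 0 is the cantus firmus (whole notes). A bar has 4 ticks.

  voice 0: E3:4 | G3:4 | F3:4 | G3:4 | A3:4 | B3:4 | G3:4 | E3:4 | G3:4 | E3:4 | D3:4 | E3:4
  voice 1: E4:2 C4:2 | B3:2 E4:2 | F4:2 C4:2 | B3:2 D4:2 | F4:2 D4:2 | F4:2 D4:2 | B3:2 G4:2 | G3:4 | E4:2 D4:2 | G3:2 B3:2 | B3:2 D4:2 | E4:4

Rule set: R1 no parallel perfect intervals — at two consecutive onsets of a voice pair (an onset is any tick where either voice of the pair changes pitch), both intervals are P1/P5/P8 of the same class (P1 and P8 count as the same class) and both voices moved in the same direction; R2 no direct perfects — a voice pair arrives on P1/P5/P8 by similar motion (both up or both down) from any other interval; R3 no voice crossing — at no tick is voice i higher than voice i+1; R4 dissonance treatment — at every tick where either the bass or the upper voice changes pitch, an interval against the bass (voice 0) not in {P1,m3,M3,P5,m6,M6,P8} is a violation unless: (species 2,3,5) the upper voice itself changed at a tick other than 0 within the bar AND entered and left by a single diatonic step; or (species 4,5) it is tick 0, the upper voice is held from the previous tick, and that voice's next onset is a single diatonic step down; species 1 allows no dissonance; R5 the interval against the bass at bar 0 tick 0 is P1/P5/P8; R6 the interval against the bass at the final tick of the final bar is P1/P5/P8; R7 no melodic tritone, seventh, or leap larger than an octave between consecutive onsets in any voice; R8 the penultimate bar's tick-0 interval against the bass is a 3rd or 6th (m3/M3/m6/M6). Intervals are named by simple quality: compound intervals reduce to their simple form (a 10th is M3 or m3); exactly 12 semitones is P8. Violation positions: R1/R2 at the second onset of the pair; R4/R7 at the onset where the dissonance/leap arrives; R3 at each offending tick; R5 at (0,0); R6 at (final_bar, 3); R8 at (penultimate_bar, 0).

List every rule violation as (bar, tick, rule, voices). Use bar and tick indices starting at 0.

bar 0: v0=E3 v1=E4 downbeat P8
bar 1: v0=G3 v1=B3 downbeat M3
bar 2: v0=F3 v1=F4 downbeat P8
bar 3: v0=G3 v1=B3 downbeat M3
bar 4: v0=A3 v1=F4 downbeat m6
bar 5: v0=B3 v1=F4 downbeat TT
bar 6: v0=G3 v1=B3 downbeat M3
bar 7: v0=E3 v1=G3 downbeat m3
bar 8: v0=G3 v1=E4 downbeat M6
bar 9: v0=E3 v1=G3 downbeat m3
bar 10: v0=D3 v1=B3 downbeat M6
bar 11: v0=E3 v1=E4 downbeat P8
  -> R4 @ bar 4 tick 2 v(0, 1): A3/D4 P4 untreated
  -> R4 @ bar 5 tick 0 v(0, 1): B3/F4 TT untreated
  -> R1 @ bar 11 tick 0 v(0, 1): D3/D4 P8 -> E3/E4 P8 similar

(4, 2, R4, (0, 1))
(5, 0, R4, (0, 1))
(11, 0, R1, (0, 1))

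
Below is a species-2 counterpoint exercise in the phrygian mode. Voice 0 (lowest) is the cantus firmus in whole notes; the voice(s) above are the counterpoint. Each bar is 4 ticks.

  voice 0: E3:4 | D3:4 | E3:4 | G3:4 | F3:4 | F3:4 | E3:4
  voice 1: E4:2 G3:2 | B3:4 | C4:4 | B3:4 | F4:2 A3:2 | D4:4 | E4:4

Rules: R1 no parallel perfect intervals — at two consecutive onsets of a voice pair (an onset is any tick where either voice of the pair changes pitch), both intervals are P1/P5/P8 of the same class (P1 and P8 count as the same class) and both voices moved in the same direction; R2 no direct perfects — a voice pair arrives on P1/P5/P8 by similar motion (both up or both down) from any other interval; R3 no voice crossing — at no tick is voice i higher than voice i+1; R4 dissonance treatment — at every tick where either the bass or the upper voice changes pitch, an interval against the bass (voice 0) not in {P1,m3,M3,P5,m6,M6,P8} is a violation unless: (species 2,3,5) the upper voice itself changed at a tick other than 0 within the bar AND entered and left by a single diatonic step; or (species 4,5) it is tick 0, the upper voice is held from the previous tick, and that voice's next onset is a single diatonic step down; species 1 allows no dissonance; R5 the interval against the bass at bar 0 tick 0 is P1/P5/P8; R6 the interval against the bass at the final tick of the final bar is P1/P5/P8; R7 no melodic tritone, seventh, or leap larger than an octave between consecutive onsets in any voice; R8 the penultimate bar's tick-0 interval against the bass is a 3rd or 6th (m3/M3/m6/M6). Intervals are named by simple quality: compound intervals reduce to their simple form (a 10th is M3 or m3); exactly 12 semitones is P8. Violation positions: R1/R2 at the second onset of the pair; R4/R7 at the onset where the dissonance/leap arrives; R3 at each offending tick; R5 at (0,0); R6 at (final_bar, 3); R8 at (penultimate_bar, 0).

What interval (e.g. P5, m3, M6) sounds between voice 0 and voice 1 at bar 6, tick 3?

P8

voice 0=E3 voice 1=E4 -> P8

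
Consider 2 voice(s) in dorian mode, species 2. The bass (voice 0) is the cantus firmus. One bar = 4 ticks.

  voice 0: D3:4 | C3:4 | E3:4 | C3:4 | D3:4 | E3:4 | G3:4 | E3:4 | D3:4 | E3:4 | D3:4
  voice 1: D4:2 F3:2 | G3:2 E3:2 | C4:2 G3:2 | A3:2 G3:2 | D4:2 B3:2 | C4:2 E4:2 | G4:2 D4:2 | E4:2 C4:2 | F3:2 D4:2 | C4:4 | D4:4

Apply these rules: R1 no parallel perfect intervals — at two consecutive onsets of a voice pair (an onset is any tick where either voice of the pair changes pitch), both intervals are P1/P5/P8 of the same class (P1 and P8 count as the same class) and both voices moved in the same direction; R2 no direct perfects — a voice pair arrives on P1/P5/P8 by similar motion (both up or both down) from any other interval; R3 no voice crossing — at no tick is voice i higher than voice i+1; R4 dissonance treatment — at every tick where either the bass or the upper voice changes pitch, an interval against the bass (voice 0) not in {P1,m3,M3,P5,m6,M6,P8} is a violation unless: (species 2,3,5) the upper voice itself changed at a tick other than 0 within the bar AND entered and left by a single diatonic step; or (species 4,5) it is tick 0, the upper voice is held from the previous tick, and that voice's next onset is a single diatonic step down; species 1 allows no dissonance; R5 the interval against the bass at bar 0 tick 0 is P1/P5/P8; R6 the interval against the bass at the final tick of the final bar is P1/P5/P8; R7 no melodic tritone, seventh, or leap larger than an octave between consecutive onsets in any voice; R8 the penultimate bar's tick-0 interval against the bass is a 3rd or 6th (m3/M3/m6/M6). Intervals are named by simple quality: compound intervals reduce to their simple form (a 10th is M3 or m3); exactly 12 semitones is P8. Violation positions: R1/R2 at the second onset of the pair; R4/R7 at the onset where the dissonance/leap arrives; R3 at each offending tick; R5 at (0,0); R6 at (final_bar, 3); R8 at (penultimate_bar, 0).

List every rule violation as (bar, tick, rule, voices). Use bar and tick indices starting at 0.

(4, 0, R2, (0, 1))
(6, 0, R1, (0, 1))

bar 0: v0=D3 v1=D4 downbeat P8
bar 1: v0=C3 v1=G3 downbeat P5
bar 2: v0=E3 v1=C4 downbeat m6
bar 3: v0=C3 v1=A3 downbeat M6
bar 4: v0=D3 v1=D4 downbeat P8
bar 5: v0=E3 v1=C4 downbeat m6
bar 6: v0=G3 v1=G4 downbeat P8
bar 7: v0=E3 v1=E4 downbeat P8
bar 8: v0=D3 v1=F3 downbeat m3
bar 9: v0=E3 v1=C4 downbeat m6
bar 10: v0=D3 v1=D4 downbeat P8
  -> R2 @ bar 4 tick 0 v(0, 1): C3/G3 P5 -> D3/D4 P8 similar
  -> R1 @ bar 6 tick 0 v(0, 1): E3/E4 P8 -> G3/G4 P8 similar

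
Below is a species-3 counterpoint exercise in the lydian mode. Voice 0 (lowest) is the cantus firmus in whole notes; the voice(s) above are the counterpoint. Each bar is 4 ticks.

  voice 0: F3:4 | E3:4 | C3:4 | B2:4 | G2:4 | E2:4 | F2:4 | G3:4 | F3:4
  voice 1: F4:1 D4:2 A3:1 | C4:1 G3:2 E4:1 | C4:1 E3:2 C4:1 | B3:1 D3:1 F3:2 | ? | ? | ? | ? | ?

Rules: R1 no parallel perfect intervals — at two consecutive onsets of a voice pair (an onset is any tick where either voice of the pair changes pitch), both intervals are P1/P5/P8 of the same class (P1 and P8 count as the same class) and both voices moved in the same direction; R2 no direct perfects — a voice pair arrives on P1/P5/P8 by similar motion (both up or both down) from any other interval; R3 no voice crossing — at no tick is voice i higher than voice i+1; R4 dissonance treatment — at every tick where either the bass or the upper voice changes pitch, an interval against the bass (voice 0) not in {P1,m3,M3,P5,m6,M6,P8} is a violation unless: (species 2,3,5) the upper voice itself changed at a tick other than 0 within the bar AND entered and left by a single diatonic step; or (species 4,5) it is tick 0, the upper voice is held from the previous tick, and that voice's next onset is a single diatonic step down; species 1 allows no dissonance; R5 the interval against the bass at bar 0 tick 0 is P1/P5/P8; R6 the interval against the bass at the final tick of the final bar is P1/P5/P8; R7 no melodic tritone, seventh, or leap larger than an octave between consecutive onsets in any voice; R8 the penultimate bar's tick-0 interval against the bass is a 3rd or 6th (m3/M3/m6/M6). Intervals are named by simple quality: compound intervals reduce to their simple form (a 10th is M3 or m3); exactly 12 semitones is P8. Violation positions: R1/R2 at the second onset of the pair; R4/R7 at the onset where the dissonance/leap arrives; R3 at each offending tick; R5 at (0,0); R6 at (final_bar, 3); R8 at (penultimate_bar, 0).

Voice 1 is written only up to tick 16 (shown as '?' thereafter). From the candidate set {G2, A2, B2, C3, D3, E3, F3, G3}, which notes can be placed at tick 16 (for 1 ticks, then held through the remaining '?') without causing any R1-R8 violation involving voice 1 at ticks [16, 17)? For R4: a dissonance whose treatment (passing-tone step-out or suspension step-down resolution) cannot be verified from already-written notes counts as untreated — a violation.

G2: violates R2,R7
A2: violates R4
B2: violates R7
C3: violates R4
D3: violates R2
E3: legal
F3: violates R4
G3: legal

{E3, G3}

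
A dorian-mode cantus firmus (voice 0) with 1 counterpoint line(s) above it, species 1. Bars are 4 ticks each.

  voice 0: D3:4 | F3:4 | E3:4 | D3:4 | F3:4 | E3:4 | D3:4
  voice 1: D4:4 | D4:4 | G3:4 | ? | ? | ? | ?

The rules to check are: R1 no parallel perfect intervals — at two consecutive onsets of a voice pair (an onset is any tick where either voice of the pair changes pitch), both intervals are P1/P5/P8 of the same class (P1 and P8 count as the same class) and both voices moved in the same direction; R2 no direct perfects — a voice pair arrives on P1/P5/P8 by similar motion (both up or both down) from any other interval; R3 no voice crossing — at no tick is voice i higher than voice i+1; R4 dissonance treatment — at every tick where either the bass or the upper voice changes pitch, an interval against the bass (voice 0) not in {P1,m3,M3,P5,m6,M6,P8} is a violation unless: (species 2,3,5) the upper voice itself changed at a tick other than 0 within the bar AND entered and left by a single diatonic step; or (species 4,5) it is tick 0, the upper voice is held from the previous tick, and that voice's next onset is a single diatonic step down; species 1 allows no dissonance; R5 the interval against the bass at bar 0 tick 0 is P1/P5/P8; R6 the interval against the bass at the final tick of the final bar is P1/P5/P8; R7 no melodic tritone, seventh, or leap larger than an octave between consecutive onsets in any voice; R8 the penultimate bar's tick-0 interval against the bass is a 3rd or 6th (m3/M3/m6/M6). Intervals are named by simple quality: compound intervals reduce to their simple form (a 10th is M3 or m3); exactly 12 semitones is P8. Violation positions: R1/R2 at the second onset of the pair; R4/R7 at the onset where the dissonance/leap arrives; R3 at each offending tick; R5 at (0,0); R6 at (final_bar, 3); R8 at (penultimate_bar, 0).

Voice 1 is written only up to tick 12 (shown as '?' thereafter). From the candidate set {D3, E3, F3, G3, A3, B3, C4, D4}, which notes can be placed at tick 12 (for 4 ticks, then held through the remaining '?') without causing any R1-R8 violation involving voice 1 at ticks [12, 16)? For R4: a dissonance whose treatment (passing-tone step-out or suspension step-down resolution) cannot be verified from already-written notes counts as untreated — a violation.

D3: violates R2
E3: violates R4
F3: legal
G3: violates R4
A3: legal
B3: legal
C4: violates R4
D4: legal

{A3, B3, D4, F3}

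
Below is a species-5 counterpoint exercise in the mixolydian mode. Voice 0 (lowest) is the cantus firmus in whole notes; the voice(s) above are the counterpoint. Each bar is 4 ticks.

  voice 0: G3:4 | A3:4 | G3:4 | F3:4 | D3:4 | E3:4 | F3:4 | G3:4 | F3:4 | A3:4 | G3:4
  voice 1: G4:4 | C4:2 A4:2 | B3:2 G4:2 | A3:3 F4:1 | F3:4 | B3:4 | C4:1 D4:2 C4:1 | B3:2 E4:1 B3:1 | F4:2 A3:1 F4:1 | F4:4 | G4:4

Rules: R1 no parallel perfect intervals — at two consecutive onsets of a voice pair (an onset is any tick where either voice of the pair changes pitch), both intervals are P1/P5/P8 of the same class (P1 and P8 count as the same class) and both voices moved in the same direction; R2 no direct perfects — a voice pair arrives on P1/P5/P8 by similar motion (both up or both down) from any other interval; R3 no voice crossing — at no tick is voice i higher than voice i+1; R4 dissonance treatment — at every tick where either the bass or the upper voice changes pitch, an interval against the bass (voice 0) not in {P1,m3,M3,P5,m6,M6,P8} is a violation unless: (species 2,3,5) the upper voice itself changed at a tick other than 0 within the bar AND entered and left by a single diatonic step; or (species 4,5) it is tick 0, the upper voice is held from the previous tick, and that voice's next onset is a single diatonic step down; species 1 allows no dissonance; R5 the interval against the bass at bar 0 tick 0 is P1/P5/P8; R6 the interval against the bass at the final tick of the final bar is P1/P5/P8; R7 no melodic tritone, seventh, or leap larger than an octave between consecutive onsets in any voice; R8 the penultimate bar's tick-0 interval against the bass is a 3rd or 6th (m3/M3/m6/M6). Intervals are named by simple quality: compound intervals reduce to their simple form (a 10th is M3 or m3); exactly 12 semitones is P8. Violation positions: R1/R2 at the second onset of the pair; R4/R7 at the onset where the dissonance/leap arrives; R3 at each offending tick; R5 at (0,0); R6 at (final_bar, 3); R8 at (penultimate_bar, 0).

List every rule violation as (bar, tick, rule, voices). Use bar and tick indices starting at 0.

bar 0: v0=G3 v1=G4 downbeat P8
bar 1: v0=A3 v1=C4 downbeat m3
bar 2: v0=G3 v1=B3 downbeat M3
bar 3: v0=F3 v1=A3 downbeat M3
bar 4: v0=D3 v1=F3 downbeat m3
bar 5: v0=E3 v1=B3 downbeat P5
bar 6: v0=F3 v1=C4 downbeat P5
bar 7: v0=G3 v1=B3 downbeat M3
bar 8: v0=F3 v1=F4 downbeat P8
bar 9: v0=A3 v1=F4 downbeat m6
bar 10: v0=G3 v1=G4 downbeat P8
  -> R7 @ bar 2 tick 0 v(1,): A4->B3 leap 10st
  -> R7 @ bar 3 tick 0 v(1,): G4->A3 leap 10st
  -> R2 @ bar 5 tick 0 v(0, 1): D3/F3 m3 -> E3/B3 P5 similar
  -> R7 @ bar 5 tick 0 v(1,): F3->B3 leap 6st
  -> R1 @ bar 6 tick 0 v(0, 1): E3/B3 P5 -> F3/C4 P5 similar
  -> R7 @ bar 8 tick 0 v(1,): B3->F4 leap 6st

(2, 0, R7, (1,))
(3, 0, R7, (1,))
(5, 0, R2, (0, 1))
(5, 0, R7, (1,))
(6, 0, R1, (0, 1))
(8, 0, R7, (1,))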